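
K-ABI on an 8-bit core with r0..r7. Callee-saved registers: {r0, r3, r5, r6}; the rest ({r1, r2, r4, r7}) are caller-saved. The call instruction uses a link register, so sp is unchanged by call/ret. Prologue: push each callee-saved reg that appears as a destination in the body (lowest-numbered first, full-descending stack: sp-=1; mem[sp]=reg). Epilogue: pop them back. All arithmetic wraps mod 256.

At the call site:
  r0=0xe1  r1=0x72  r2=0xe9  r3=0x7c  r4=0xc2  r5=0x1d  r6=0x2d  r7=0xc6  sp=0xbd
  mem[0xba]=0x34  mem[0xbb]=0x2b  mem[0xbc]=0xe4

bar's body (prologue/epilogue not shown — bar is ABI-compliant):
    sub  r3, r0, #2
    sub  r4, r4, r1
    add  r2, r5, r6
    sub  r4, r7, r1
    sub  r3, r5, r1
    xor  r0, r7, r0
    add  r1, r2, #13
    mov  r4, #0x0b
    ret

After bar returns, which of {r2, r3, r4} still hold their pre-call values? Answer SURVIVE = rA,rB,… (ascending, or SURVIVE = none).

prologue: push r0 → mem[0xbc]=0xe1, sp=0xbc
prologue: push r3 → mem[0xbb]=0x7c, sp=0xbb
body[0] sub  r3, r0, #2 → r3=0xdf
body[1] sub  r4, r4, r1 → r4=0x50
body[2] add  r2, r5, r6 → r2=0x4a
body[3] sub  r4, r7, r1 → r4=0x54
body[4] sub  r3, r5, r1 → r3=0xab
body[5] xor  r0, r7, r0 → r0=0x27
body[6] add  r1, r2, #13 → r1=0x57
body[7] mov  r4, #0x0b → r4=0x0b
epilogue: pop r3=0x7c, sp=0xbc
epilogue: pop r0=0xe1, sp=0xbd
r2: caller-saved, written=True
r3: callee-saved, written=True
r4: caller-saved, written=True

SURVIVE = r3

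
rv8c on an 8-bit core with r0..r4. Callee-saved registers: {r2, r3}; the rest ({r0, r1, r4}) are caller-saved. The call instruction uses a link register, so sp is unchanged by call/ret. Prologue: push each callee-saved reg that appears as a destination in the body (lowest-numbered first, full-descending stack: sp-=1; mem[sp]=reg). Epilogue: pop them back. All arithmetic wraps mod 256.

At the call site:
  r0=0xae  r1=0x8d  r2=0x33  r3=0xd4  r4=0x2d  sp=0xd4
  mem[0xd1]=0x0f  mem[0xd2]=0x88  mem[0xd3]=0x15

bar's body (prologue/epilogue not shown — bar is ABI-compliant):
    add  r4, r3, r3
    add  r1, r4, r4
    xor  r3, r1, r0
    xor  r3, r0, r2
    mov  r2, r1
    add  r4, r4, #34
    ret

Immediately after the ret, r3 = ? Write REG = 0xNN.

prologue: push r2 → mem[0xd3]=0x33, sp=0xd3
prologue: push r3 → mem[0xd2]=0xd4, sp=0xd2
body[0] add  r4, r3, r3 → r4=0xa8
body[1] add  r1, r4, r4 → r1=0x50
body[2] xor  r3, r1, r0 → r3=0xfe
body[3] xor  r3, r0, r2 → r3=0x9d
body[4] mov  r2, r1 → r2=0x50
body[5] add  r4, r4, #34 → r4=0xca
epilogue: pop r3=0xd4, sp=0xd3
epilogue: pop r2=0x33, sp=0xd4
r3 is callee-saved → restored

REG = 0xd4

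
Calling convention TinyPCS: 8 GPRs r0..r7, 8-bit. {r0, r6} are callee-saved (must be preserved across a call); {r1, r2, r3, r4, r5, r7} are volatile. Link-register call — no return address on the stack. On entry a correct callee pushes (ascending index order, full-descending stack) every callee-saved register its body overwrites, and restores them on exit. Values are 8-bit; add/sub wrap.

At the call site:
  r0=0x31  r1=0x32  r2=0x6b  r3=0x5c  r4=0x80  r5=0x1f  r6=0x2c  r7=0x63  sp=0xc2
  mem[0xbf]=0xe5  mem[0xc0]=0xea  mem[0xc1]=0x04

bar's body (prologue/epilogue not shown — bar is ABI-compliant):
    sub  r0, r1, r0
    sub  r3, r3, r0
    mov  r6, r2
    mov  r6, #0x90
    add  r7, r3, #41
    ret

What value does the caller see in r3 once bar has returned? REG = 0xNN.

prologue: push r0 → mem[0xc1]=0x31, sp=0xc1
prologue: push r6 → mem[0xc0]=0x2c, sp=0xc0
body[0] sub  r0, r1, r0 → r0=0x01
body[1] sub  r3, r3, r0 → r3=0x5b
body[2] mov  r6, r2 → r6=0x6b
body[3] mov  r6, #0x90 → r6=0x90
body[4] add  r7, r3, #41 → r7=0x84
epilogue: pop r6=0x2c, sp=0xc1
epilogue: pop r0=0x31, sp=0xc2
r3 is caller-saved → body value

REG = 0x5b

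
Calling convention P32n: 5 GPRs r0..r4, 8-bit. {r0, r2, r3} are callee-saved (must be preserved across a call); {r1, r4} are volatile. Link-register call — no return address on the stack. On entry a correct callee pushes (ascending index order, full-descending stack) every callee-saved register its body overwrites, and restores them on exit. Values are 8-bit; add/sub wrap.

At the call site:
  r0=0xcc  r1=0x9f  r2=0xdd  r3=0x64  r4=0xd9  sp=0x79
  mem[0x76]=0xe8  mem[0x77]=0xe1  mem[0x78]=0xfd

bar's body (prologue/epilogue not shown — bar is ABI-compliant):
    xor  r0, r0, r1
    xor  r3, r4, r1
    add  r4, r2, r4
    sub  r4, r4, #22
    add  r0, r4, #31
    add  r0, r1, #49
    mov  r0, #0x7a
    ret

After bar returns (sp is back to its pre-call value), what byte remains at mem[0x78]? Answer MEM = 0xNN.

MEM = 0xcc

prologue: push r0 → mem[0x78]=0xcc, sp=0x78
prologue: push r3 → mem[0x77]=0x64, sp=0x77
body[0] xor  r0, r0, r1 → r0=0x53
body[1] xor  r3, r4, r1 → r3=0x46
body[2] add  r4, r2, r4 → r4=0xb6
body[3] sub  r4, r4, #22 → r4=0xa0
body[4] add  r0, r4, #31 → r0=0xbf
body[5] add  r0, r1, #49 → r0=0xd0
body[6] mov  r0, #0x7a → r0=0x7a
epilogue: pop r3=0x64, sp=0x78
epilogue: pop r0=0xcc, sp=0x79
prologue pushed ['r0', 'r3'] at ['0x78', '0x77']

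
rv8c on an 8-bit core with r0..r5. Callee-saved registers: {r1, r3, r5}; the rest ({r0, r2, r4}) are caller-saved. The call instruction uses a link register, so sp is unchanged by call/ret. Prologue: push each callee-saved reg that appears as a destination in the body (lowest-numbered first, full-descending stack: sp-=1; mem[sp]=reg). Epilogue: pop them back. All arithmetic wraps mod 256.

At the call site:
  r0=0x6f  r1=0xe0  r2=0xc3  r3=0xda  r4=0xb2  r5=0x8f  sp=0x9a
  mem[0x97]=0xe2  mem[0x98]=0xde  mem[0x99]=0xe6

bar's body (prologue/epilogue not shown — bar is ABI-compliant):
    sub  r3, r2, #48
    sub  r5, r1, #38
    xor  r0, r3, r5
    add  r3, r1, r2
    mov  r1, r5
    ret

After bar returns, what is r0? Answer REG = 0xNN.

REG = 0x29

prologue: push r1 -> mem[0x99]=0xe0, sp=0x99
prologue: push r3 -> mem[0x98]=0xda, sp=0x98
prologue: push r5 -> mem[0x97]=0x8f, sp=0x97
body[0] sub  r3, r2, #48 -> r3=0x93
body[1] sub  r5, r1, #38 -> r5=0xba
body[2] xor  r0, r3, r5 -> r0=0x29
body[3] add  r3, r1, r2 -> r3=0xa3
body[4] mov  r1, r5 -> r1=0xba
epilogue: pop r5=0x8f, sp=0x98
epilogue: pop r3=0xda, sp=0x99
epilogue: pop r1=0xe0, sp=0x9a
r0 is caller-saved -> body value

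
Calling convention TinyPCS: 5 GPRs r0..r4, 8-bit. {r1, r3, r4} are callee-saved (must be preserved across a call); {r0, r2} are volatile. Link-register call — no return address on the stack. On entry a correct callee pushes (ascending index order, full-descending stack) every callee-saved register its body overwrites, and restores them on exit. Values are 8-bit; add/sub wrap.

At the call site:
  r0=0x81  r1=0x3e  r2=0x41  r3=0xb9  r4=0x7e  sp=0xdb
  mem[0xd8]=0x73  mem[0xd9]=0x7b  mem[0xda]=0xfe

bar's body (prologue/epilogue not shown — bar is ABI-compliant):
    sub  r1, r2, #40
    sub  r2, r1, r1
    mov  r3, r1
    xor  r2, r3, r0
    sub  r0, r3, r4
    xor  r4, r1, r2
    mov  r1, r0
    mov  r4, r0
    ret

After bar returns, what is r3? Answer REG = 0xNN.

prologue: push r1 → mem[0xda]=0x3e, sp=0xda
prologue: push r3 → mem[0xd9]=0xb9, sp=0xd9
prologue: push r4 → mem[0xd8]=0x7e, sp=0xd8
body[0] sub  r1, r2, #40 → r1=0x19
body[1] sub  r2, r1, r1 → r2=0x00
body[2] mov  r3, r1 → r3=0x19
body[3] xor  r2, r3, r0 → r2=0x98
body[4] sub  r0, r3, r4 → r0=0x9b
body[5] xor  r4, r1, r2 → r4=0x81
body[6] mov  r1, r0 → r1=0x9b
body[7] mov  r4, r0 → r4=0x9b
epilogue: pop r4=0x7e, sp=0xd9
epilogue: pop r3=0xb9, sp=0xda
epilogue: pop r1=0x3e, sp=0xdb
r3 is callee-saved → restored

REG = 0xb9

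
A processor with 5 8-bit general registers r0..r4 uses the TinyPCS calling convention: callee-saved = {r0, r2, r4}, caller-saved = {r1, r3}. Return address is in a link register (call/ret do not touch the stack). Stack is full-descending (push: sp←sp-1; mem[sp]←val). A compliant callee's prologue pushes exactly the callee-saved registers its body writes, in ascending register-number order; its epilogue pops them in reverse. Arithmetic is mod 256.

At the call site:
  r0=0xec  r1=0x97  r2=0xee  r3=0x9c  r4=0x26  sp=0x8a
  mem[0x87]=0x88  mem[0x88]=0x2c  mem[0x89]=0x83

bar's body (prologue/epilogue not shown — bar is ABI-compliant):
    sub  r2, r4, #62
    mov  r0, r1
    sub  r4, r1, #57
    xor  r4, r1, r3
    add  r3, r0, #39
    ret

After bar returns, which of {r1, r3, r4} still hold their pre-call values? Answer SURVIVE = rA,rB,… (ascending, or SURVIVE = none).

SURVIVE = r1,r4

prologue: push r0 -> mem[0x89]=0xec, sp=0x89
prologue: push r2 -> mem[0x88]=0xee, sp=0x88
prologue: push r4 -> mem[0x87]=0x26, sp=0x87
body[0] sub  r2, r4, #62 -> r2=0xe8
body[1] mov  r0, r1 -> r0=0x97
body[2] sub  r4, r1, #57 -> r4=0x5e
body[3] xor  r4, r1, r3 -> r4=0x0b
body[4] add  r3, r0, #39 -> r3=0xbe
epilogue: pop r4=0x26, sp=0x88
epilogue: pop r2=0xee, sp=0x89
epilogue: pop r0=0xec, sp=0x8a
r1: caller-saved, written=False
r3: caller-saved, written=True
r4: callee-saved, written=True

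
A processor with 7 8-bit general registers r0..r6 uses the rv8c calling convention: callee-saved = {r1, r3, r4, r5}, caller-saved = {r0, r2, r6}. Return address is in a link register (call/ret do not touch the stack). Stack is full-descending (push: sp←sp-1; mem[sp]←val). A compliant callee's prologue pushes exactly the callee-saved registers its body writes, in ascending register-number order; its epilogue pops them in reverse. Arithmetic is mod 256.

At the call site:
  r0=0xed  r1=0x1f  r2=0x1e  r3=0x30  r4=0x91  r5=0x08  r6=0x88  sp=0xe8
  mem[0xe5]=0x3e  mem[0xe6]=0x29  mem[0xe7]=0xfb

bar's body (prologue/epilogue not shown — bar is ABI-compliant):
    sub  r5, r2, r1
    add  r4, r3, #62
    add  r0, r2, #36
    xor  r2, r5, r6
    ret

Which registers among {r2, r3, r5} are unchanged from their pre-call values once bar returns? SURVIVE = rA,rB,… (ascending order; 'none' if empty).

prologue: push r4 -> mem[0xe7]=0x91, sp=0xe7
prologue: push r5 -> mem[0xe6]=0x08, sp=0xe6
body[0] sub  r5, r2, r1 -> r5=0xff
body[1] add  r4, r3, #62 -> r4=0x6e
body[2] add  r0, r2, #36 -> r0=0x42
body[3] xor  r2, r5, r6 -> r2=0x77
epilogue: pop r5=0x08, sp=0xe7
epilogue: pop r4=0x91, sp=0xe8
r2: caller-saved, written=True
r3: callee-saved, written=False
r5: callee-saved, written=True

SURVIVE = r3,r5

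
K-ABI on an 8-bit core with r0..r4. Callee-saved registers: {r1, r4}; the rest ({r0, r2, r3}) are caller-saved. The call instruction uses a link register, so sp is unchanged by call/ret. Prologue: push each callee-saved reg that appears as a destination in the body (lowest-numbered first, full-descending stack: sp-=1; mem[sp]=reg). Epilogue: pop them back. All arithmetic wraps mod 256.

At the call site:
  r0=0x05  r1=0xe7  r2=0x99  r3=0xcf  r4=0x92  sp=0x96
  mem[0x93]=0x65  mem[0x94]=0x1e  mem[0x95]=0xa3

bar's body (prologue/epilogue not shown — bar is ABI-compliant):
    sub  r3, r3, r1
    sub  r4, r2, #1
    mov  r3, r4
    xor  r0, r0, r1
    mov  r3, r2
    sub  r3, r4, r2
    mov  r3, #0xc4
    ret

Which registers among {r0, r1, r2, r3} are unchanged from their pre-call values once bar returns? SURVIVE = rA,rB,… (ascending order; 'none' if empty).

prologue: push r4 -> mem[0x95]=0x92, sp=0x95
body[0] sub  r3, r3, r1 -> r3=0xe8
body[1] sub  r4, r2, #1 -> r4=0x98
body[2] mov  r3, r4 -> r3=0x98
body[3] xor  r0, r0, r1 -> r0=0xe2
body[4] mov  r3, r2 -> r3=0x99
body[5] sub  r3, r4, r2 -> r3=0xff
body[6] mov  r3, #0xc4 -> r3=0xc4
epilogue: pop r4=0x92, sp=0x96
r0: caller-saved, written=True
r1: callee-saved, written=False
r2: caller-saved, written=False
r3: caller-saved, written=True

SURVIVE = r1,r2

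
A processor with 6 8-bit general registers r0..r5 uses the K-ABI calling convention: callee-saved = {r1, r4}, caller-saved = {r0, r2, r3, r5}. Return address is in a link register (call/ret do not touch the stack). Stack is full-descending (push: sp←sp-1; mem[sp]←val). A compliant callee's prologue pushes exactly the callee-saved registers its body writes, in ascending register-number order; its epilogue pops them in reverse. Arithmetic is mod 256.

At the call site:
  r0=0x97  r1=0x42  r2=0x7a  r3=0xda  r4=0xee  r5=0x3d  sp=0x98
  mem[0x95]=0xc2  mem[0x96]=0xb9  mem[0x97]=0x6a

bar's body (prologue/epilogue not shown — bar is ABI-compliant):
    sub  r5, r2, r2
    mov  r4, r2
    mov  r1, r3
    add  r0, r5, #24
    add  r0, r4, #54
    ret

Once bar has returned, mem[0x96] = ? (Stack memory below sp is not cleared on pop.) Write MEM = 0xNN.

prologue: push r1 -> mem[0x97]=0x42, sp=0x97
prologue: push r4 -> mem[0x96]=0xee, sp=0x96
body[0] sub  r5, r2, r2 -> r5=0x00
body[1] mov  r4, r2 -> r4=0x7a
body[2] mov  r1, r3 -> r1=0xda
body[3] add  r0, r5, #24 -> r0=0x18
body[4] add  r0, r4, #54 -> r0=0xb0
epilogue: pop r4=0xee, sp=0x97
epilogue: pop r1=0x42, sp=0x98
prologue pushed ['r1', 'r4'] at ['0x97', '0x96']

MEM = 0xee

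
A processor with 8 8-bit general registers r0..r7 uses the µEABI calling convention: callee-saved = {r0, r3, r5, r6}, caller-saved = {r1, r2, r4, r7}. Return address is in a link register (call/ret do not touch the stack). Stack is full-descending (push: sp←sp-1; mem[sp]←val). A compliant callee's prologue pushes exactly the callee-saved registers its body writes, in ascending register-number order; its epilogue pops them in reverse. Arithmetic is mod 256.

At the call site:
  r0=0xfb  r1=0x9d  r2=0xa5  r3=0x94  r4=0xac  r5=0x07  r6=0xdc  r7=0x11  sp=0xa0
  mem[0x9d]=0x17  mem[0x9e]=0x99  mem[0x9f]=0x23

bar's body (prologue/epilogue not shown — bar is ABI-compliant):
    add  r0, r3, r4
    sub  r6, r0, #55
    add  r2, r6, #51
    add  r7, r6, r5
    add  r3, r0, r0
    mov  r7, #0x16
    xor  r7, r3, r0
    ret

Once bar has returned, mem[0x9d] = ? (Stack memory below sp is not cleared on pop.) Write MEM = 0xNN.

prologue: push r0 → mem[0x9f]=0xfb, sp=0x9f
prologue: push r3 → mem[0x9e]=0x94, sp=0x9e
prologue: push r6 → mem[0x9d]=0xdc, sp=0x9d
body[0] add  r0, r3, r4 → r0=0x40
body[1] sub  r6, r0, #55 → r6=0x09
body[2] add  r2, r6, #51 → r2=0x3c
body[3] add  r7, r6, r5 → r7=0x10
body[4] add  r3, r0, r0 → r3=0x80
body[5] mov  r7, #0x16 → r7=0x16
body[6] xor  r7, r3, r0 → r7=0xc0
epilogue: pop r6=0xdc, sp=0x9e
epilogue: pop r3=0x94, sp=0x9f
epilogue: pop r0=0xfb, sp=0xa0
prologue pushed ['r0', 'r3', 'r6'] at ['0x9f', '0x9e', '0x9d']

MEM = 0xdc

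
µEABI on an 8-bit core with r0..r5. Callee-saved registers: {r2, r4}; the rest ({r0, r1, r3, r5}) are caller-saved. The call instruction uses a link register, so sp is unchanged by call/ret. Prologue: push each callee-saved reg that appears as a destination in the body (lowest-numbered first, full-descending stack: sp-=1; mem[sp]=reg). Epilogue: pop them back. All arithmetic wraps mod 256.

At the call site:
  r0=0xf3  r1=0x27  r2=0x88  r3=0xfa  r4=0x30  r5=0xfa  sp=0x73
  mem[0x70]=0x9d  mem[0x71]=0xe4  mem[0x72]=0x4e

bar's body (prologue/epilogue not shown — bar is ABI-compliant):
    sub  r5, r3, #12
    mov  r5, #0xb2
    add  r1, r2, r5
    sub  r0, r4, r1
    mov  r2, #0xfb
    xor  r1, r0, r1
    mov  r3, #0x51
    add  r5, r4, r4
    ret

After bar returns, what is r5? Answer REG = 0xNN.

REG = 0x60

prologue: push r2 -> mem[0x72]=0x88, sp=0x72
body[0] sub  r5, r3, #12 -> r5=0xee
body[1] mov  r5, #0xb2 -> r5=0xb2
body[2] add  r1, r2, r5 -> r1=0x3a
body[3] sub  r0, r4, r1 -> r0=0xf6
body[4] mov  r2, #0xfb -> r2=0xfb
body[5] xor  r1, r0, r1 -> r1=0xcc
body[6] mov  r3, #0x51 -> r3=0x51
body[7] add  r5, r4, r4 -> r5=0x60
epilogue: pop r2=0x88, sp=0x73
r5 is caller-saved -> body value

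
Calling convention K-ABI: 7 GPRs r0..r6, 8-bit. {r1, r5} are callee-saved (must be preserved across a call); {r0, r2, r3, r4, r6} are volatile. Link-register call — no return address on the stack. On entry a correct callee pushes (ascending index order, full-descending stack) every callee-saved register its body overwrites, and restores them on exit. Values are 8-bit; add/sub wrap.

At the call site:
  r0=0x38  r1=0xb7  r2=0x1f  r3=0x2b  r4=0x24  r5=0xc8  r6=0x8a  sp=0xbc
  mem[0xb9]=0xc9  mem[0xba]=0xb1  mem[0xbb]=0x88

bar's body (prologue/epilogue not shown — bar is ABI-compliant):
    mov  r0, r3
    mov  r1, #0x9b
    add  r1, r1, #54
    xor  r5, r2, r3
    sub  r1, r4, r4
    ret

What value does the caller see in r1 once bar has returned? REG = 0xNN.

REG = 0xb7

prologue: push r1 → mem[0xbb]=0xb7, sp=0xbb
prologue: push r5 → mem[0xba]=0xc8, sp=0xba
body[0] mov  r0, r3 → r0=0x2b
body[1] mov  r1, #0x9b → r1=0x9b
body[2] add  r1, r1, #54 → r1=0xd1
body[3] xor  r5, r2, r3 → r5=0x34
body[4] sub  r1, r4, r4 → r1=0x00
epilogue: pop r5=0xc8, sp=0xbb
epilogue: pop r1=0xb7, sp=0xbc
r1 is callee-saved → restored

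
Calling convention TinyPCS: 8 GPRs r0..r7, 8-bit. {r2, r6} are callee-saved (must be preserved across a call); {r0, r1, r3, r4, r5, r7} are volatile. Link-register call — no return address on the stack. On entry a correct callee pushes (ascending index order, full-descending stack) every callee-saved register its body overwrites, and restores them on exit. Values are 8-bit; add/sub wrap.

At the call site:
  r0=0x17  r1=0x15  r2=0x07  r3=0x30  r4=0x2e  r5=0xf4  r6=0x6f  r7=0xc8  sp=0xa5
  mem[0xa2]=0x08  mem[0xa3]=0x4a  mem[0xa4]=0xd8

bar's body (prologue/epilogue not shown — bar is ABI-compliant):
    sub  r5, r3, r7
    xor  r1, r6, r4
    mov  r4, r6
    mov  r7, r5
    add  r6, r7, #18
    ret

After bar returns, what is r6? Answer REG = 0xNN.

REG = 0x6f

prologue: push r6 -> mem[0xa4]=0x6f, sp=0xa4
body[0] sub  r5, r3, r7 -> r5=0x68
body[1] xor  r1, r6, r4 -> r1=0x41
body[2] mov  r4, r6 -> r4=0x6f
body[3] mov  r7, r5 -> r7=0x68
body[4] add  r6, r7, #18 -> r6=0x7a
epilogue: pop r6=0x6f, sp=0xa5
r6 is callee-saved -> restored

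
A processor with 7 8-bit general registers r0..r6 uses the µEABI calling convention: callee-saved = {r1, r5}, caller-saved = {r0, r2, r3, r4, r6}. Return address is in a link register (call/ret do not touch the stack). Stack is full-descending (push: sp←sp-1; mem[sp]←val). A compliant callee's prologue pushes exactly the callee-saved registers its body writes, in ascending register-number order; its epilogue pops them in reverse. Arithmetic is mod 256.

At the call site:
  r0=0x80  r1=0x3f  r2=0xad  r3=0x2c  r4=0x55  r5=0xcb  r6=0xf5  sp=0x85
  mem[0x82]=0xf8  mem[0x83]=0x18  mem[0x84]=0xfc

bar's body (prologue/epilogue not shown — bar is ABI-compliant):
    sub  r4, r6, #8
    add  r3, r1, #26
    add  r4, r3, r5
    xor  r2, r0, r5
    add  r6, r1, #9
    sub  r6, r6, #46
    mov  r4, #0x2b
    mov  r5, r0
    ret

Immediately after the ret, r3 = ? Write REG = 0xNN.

prologue: push r5 -> mem[0x84]=0xcb, sp=0x84
body[0] sub  r4, r6, #8 -> r4=0xed
body[1] add  r3, r1, #26 -> r3=0x59
body[2] add  r4, r3, r5 -> r4=0x24
body[3] xor  r2, r0, r5 -> r2=0x4b
body[4] add  r6, r1, #9 -> r6=0x48
body[5] sub  r6, r6, #46 -> r6=0x1a
body[6] mov  r4, #0x2b -> r4=0x2b
body[7] mov  r5, r0 -> r5=0x80
epilogue: pop r5=0xcb, sp=0x85
r3 is caller-saved -> body value

REG = 0x59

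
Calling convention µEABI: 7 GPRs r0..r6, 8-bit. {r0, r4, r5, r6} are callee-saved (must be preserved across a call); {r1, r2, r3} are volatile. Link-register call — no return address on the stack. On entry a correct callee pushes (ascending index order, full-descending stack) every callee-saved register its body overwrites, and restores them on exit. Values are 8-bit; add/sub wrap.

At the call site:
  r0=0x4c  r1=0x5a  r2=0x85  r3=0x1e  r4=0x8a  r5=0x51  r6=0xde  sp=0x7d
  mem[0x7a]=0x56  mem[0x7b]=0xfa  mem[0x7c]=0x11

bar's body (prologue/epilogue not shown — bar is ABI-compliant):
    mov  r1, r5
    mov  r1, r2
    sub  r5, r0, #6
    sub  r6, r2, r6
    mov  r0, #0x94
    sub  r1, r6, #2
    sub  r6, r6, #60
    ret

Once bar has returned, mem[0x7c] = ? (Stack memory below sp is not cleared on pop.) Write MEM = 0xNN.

prologue: push r0 -> mem[0x7c]=0x4c, sp=0x7c
prologue: push r5 -> mem[0x7b]=0x51, sp=0x7b
prologue: push r6 -> mem[0x7a]=0xde, sp=0x7a
body[0] mov  r1, r5 -> r1=0x51
body[1] mov  r1, r2 -> r1=0x85
body[2] sub  r5, r0, #6 -> r5=0x46
body[3] sub  r6, r2, r6 -> r6=0xa7
body[4] mov  r0, #0x94 -> r0=0x94
body[5] sub  r1, r6, #2 -> r1=0xa5
body[6] sub  r6, r6, #60 -> r6=0x6b
epilogue: pop r6=0xde, sp=0x7b
epilogue: pop r5=0x51, sp=0x7c
epilogue: pop r0=0x4c, sp=0x7d
prologue pushed ['r0', 'r5', 'r6'] at ['0x7c', '0x7b', '0x7a']

MEM = 0x4c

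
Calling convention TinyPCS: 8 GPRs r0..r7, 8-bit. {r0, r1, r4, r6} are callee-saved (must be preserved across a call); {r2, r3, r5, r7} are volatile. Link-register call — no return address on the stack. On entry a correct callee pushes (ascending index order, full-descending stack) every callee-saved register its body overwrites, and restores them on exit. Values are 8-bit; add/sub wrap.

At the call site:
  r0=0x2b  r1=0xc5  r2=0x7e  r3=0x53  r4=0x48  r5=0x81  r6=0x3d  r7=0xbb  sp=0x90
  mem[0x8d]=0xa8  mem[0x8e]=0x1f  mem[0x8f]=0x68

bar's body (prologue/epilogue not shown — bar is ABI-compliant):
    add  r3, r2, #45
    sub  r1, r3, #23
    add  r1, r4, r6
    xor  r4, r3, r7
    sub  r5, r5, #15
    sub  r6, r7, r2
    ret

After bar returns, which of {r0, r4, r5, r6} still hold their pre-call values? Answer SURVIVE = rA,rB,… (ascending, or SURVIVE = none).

prologue: push r1 → mem[0x8f]=0xc5, sp=0x8f
prologue: push r4 → mem[0x8e]=0x48, sp=0x8e
prologue: push r6 → mem[0x8d]=0x3d, sp=0x8d
body[0] add  r3, r2, #45 → r3=0xab
body[1] sub  r1, r3, #23 → r1=0x94
body[2] add  r1, r4, r6 → r1=0x85
body[3] xor  r4, r3, r7 → r4=0x10
body[4] sub  r5, r5, #15 → r5=0x72
body[5] sub  r6, r7, r2 → r6=0x3d
epilogue: pop r6=0x3d, sp=0x8e
epilogue: pop r4=0x48, sp=0x8f
epilogue: pop r1=0xc5, sp=0x90
r0: callee-saved, written=False
r4: callee-saved, written=True
r5: caller-saved, written=True
r6: callee-saved, written=True

SURVIVE = r0,r4,r6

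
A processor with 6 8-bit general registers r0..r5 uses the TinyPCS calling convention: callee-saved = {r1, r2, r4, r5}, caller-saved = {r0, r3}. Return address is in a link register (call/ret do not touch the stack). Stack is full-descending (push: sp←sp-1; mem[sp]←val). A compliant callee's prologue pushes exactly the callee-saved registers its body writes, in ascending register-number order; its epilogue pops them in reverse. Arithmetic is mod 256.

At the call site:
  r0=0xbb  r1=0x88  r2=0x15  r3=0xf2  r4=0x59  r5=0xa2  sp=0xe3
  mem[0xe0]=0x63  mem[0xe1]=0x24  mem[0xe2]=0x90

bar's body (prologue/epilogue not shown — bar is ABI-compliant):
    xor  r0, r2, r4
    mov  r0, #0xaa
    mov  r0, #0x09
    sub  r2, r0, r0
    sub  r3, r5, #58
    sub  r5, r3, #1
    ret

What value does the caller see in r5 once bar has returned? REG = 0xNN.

prologue: push r2 -> mem[0xe2]=0x15, sp=0xe2
prologue: push r5 -> mem[0xe1]=0xa2, sp=0xe1
body[0] xor  r0, r2, r4 -> r0=0x4c
body[1] mov  r0, #0xaa -> r0=0xaa
body[2] mov  r0, #0x09 -> r0=0x09
body[3] sub  r2, r0, r0 -> r2=0x00
body[4] sub  r3, r5, #58 -> r3=0x68
body[5] sub  r5, r3, #1 -> r5=0x67
epilogue: pop r5=0xa2, sp=0xe2
epilogue: pop r2=0x15, sp=0xe3
r5 is callee-saved -> restored

REG = 0xa2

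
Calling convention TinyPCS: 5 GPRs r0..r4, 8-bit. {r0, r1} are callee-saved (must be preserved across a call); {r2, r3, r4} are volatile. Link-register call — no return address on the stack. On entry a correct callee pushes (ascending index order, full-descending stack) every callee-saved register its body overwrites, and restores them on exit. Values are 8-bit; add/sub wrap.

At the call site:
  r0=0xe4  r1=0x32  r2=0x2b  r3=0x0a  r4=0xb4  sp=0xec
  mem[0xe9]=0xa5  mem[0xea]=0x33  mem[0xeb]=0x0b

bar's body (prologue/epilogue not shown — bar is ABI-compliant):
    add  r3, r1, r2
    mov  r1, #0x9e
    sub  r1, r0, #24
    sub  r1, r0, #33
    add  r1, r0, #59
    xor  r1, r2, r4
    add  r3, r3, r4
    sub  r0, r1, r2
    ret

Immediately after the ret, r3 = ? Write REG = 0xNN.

REG = 0x11

prologue: push r0 -> mem[0xeb]=0xe4, sp=0xeb
prologue: push r1 -> mem[0xea]=0x32, sp=0xea
body[0] add  r3, r1, r2 -> r3=0x5d
body[1] mov  r1, #0x9e -> r1=0x9e
body[2] sub  r1, r0, #24 -> r1=0xcc
body[3] sub  r1, r0, #33 -> r1=0xc3
body[4] add  r1, r0, #59 -> r1=0x1f
body[5] xor  r1, r2, r4 -> r1=0x9f
body[6] add  r3, r3, r4 -> r3=0x11
body[7] sub  r0, r1, r2 -> r0=0x74
epilogue: pop r1=0x32, sp=0xeb
epilogue: pop r0=0xe4, sp=0xec
r3 is caller-saved -> body value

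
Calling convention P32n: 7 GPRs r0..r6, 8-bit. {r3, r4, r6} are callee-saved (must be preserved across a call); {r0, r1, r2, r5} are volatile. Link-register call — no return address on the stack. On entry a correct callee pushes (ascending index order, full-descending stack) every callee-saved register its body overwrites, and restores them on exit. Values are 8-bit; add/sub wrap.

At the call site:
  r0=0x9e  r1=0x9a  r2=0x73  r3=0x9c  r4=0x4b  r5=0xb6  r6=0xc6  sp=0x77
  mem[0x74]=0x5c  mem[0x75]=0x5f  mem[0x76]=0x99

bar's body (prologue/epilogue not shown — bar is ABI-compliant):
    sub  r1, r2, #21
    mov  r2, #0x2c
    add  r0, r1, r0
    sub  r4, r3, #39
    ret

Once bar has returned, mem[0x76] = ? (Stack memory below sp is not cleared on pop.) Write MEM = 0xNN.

prologue: push r4 -> mem[0x76]=0x4b, sp=0x76
body[0] sub  r1, r2, #21 -> r1=0x5e
body[1] mov  r2, #0x2c -> r2=0x2c
body[2] add  r0, r1, r0 -> r0=0xfc
body[3] sub  r4, r3, #39 -> r4=0x75
epilogue: pop r4=0x4b, sp=0x77
prologue pushed ['r4'] at ['0x76']

MEM = 0x4b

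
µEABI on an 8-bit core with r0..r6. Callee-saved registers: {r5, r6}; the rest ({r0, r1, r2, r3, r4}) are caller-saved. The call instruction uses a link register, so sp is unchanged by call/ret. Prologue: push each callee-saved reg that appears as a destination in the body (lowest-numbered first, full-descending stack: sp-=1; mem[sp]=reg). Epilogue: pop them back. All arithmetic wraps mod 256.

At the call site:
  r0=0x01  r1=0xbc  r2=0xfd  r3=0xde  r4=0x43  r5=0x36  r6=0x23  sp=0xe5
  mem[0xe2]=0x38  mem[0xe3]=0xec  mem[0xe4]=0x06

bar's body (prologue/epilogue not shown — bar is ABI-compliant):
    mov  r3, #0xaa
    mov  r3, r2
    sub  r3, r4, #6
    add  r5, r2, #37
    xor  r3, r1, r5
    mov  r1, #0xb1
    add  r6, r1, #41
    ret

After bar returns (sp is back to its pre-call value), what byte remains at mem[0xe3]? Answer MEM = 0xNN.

prologue: push r5 -> mem[0xe4]=0x36, sp=0xe4
prologue: push r6 -> mem[0xe3]=0x23, sp=0xe3
body[0] mov  r3, #0xaa -> r3=0xaa
body[1] mov  r3, r2 -> r3=0xfd
body[2] sub  r3, r4, #6 -> r3=0x3d
body[3] add  r5, r2, #37 -> r5=0x22
body[4] xor  r3, r1, r5 -> r3=0x9e
body[5] mov  r1, #0xb1 -> r1=0xb1
body[6] add  r6, r1, #41 -> r6=0xda
epilogue: pop r6=0x23, sp=0xe4
epilogue: pop r5=0x36, sp=0xe5
prologue pushed ['r5', 'r6'] at ['0xe4', '0xe3']

MEM = 0x23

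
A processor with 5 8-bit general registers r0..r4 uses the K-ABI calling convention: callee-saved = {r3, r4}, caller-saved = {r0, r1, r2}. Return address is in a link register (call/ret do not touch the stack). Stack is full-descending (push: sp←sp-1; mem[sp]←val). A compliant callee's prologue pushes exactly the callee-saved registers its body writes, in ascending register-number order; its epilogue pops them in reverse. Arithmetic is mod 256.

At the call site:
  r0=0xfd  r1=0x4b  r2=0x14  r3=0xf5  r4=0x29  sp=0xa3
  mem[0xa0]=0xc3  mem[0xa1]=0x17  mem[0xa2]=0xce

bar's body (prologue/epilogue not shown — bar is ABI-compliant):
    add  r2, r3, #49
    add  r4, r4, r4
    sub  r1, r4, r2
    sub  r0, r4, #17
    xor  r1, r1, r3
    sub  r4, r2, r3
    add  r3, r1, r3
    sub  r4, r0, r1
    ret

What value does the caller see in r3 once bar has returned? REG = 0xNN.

REG = 0xf5

prologue: push r3 → mem[0xa2]=0xf5, sp=0xa2
prologue: push r4 → mem[0xa1]=0x29, sp=0xa1
body[0] add  r2, r3, #49 → r2=0x26
body[1] add  r4, r4, r4 → r4=0x52
body[2] sub  r1, r4, r2 → r1=0x2c
body[3] sub  r0, r4, #17 → r0=0x41
body[4] xor  r1, r1, r3 → r1=0xd9
body[5] sub  r4, r2, r3 → r4=0x31
body[6] add  r3, r1, r3 → r3=0xce
body[7] sub  r4, r0, r1 → r4=0x68
epilogue: pop r4=0x29, sp=0xa2
epilogue: pop r3=0xf5, sp=0xa3
r3 is callee-saved → restored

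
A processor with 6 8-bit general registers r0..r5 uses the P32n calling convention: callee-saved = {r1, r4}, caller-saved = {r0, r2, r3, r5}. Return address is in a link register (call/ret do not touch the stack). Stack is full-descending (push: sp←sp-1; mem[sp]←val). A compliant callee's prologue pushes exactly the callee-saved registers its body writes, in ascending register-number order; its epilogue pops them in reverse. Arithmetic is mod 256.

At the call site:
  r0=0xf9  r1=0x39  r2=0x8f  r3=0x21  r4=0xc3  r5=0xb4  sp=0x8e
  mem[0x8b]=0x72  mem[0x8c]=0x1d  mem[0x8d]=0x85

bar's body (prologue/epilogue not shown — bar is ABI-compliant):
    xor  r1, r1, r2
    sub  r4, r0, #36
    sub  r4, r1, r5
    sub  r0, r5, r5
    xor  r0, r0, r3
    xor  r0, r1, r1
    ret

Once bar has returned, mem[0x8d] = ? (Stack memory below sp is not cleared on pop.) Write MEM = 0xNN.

prologue: push r1 → mem[0x8d]=0x39, sp=0x8d
prologue: push r4 → mem[0x8c]=0xc3, sp=0x8c
body[0] xor  r1, r1, r2 → r1=0xb6
body[1] sub  r4, r0, #36 → r4=0xd5
body[2] sub  r4, r1, r5 → r4=0x02
body[3] sub  r0, r5, r5 → r0=0x00
body[4] xor  r0, r0, r3 → r0=0x21
body[5] xor  r0, r1, r1 → r0=0x00
epilogue: pop r4=0xc3, sp=0x8d
epilogue: pop r1=0x39, sp=0x8e
prologue pushed ['r1', 'r4'] at ['0x8d', '0x8c']

MEM = 0x39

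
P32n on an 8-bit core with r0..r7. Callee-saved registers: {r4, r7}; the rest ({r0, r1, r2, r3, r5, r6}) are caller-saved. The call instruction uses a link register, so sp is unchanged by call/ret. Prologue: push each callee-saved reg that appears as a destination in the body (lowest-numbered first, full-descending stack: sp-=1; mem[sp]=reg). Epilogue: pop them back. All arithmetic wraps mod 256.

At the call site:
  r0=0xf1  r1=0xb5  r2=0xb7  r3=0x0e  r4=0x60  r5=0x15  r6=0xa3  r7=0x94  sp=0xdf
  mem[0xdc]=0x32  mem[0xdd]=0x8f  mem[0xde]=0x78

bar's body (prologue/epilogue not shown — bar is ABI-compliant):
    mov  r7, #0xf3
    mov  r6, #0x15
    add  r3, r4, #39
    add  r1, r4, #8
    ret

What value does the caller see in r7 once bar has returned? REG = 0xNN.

prologue: push r7 -> mem[0xde]=0x94, sp=0xde
body[0] mov  r7, #0xf3 -> r7=0xf3
body[1] mov  r6, #0x15 -> r6=0x15
body[2] add  r3, r4, #39 -> r3=0x87
body[3] add  r1, r4, #8 -> r1=0x68
epilogue: pop r7=0x94, sp=0xdf
r7 is callee-saved -> restored

REG = 0x94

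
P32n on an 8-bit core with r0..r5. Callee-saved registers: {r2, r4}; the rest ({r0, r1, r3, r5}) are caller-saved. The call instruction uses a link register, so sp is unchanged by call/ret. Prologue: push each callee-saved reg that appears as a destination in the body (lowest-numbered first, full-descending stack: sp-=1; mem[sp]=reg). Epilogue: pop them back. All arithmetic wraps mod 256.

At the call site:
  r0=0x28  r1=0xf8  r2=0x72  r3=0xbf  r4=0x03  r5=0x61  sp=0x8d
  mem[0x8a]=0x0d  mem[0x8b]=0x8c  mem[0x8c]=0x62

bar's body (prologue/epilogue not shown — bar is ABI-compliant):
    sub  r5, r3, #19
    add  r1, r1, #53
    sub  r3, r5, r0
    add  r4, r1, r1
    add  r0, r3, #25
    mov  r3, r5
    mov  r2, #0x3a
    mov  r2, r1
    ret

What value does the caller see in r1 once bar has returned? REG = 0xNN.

REG = 0x2d

prologue: push r2 -> mem[0x8c]=0x72, sp=0x8c
prologue: push r4 -> mem[0x8b]=0x03, sp=0x8b
body[0] sub  r5, r3, #19 -> r5=0xac
body[1] add  r1, r1, #53 -> r1=0x2d
body[2] sub  r3, r5, r0 -> r3=0x84
body[3] add  r4, r1, r1 -> r4=0x5a
body[4] add  r0, r3, #25 -> r0=0x9d
body[5] mov  r3, r5 -> r3=0xac
body[6] mov  r2, #0x3a -> r2=0x3a
body[7] mov  r2, r1 -> r2=0x2d
epilogue: pop r4=0x03, sp=0x8c
epilogue: pop r2=0x72, sp=0x8d
r1 is caller-saved -> body value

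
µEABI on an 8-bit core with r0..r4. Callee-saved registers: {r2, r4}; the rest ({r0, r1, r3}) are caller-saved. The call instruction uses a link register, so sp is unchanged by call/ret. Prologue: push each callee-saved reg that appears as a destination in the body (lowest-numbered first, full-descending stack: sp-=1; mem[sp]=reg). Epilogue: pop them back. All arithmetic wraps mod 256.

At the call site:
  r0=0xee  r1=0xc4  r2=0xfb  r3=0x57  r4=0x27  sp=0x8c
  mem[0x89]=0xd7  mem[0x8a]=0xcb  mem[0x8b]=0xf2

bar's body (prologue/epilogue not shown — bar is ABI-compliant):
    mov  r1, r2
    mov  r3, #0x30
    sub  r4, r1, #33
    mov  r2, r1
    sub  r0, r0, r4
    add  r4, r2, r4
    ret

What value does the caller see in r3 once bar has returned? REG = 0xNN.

REG = 0x30

prologue: push r2 → mem[0x8b]=0xfb, sp=0x8b
prologue: push r4 → mem[0x8a]=0x27, sp=0x8a
body[0] mov  r1, r2 → r1=0xfb
body[1] mov  r3, #0x30 → r3=0x30
body[2] sub  r4, r1, #33 → r4=0xda
body[3] mov  r2, r1 → r2=0xfb
body[4] sub  r0, r0, r4 → r0=0x14
body[5] add  r4, r2, r4 → r4=0xd5
epilogue: pop r4=0x27, sp=0x8b
epilogue: pop r2=0xfb, sp=0x8c
r3 is caller-saved → body value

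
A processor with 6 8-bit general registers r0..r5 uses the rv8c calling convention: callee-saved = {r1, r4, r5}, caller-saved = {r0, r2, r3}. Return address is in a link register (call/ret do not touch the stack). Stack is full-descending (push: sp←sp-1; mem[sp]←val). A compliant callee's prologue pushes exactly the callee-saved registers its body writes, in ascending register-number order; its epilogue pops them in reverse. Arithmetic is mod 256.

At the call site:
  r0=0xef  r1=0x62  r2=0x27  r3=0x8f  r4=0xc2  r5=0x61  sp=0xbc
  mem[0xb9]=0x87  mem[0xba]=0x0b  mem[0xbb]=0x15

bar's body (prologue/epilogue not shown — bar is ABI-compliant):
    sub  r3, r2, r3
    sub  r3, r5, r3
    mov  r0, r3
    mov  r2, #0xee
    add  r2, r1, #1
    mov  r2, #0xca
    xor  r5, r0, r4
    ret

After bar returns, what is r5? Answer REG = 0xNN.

REG = 0x61

prologue: push r5 -> mem[0xbb]=0x61, sp=0xbb
body[0] sub  r3, r2, r3 -> r3=0x98
body[1] sub  r3, r5, r3 -> r3=0xc9
body[2] mov  r0, r3 -> r0=0xc9
body[3] mov  r2, #0xee -> r2=0xee
body[4] add  r2, r1, #1 -> r2=0x63
body[5] mov  r2, #0xca -> r2=0xca
body[6] xor  r5, r0, r4 -> r5=0x0b
epilogue: pop r5=0x61, sp=0xbc
r5 is callee-saved -> restored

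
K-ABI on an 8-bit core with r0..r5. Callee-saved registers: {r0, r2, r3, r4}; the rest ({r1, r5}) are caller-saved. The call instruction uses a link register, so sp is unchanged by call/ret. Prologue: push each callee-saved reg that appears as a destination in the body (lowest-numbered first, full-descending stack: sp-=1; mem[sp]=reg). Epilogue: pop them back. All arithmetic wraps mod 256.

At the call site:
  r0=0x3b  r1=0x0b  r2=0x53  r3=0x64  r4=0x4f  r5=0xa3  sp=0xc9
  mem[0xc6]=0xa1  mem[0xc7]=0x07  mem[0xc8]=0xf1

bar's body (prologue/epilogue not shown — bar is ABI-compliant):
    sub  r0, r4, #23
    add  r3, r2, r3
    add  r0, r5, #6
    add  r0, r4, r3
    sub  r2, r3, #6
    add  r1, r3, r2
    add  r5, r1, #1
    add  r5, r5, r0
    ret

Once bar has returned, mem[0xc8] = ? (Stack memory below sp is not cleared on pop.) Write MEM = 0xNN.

prologue: push r0 -> mem[0xc8]=0x3b, sp=0xc8
prologue: push r2 -> mem[0xc7]=0x53, sp=0xc7
prologue: push r3 -> mem[0xc6]=0x64, sp=0xc6
body[0] sub  r0, r4, #23 -> r0=0x38
body[1] add  r3, r2, r3 -> r3=0xb7
body[2] add  r0, r5, #6 -> r0=0xa9
body[3] add  r0, r4, r3 -> r0=0x06
body[4] sub  r2, r3, #6 -> r2=0xb1
body[5] add  r1, r3, r2 -> r1=0x68
body[6] add  r5, r1, #1 -> r5=0x69
body[7] add  r5, r5, r0 -> r5=0x6f
epilogue: pop r3=0x64, sp=0xc7
epilogue: pop r2=0x53, sp=0xc8
epilogue: pop r0=0x3b, sp=0xc9
prologue pushed ['r0', 'r2', 'r3'] at ['0xc8', '0xc7', '0xc6']

MEM = 0x3b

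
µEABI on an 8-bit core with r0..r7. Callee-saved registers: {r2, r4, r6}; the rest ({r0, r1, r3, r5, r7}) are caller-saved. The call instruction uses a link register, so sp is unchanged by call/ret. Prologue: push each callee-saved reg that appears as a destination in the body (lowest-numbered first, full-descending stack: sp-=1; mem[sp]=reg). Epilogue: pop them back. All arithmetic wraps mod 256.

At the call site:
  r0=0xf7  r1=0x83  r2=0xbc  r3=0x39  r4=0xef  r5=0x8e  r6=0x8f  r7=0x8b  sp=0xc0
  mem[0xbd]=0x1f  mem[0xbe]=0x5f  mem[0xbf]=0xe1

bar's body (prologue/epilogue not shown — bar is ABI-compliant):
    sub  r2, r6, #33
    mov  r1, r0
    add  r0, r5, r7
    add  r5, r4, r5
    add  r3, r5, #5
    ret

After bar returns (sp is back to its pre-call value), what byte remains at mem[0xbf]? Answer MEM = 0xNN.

prologue: push r2 → mem[0xbf]=0xbc, sp=0xbf
body[0] sub  r2, r6, #33 → r2=0x6e
body[1] mov  r1, r0 → r1=0xf7
body[2] add  r0, r5, r7 → r0=0x19
body[3] add  r5, r4, r5 → r5=0x7d
body[4] add  r3, r5, #5 → r3=0x82
epilogue: pop r2=0xbc, sp=0xc0
prologue pushed ['r2'] at ['0xbf']

MEM = 0xbc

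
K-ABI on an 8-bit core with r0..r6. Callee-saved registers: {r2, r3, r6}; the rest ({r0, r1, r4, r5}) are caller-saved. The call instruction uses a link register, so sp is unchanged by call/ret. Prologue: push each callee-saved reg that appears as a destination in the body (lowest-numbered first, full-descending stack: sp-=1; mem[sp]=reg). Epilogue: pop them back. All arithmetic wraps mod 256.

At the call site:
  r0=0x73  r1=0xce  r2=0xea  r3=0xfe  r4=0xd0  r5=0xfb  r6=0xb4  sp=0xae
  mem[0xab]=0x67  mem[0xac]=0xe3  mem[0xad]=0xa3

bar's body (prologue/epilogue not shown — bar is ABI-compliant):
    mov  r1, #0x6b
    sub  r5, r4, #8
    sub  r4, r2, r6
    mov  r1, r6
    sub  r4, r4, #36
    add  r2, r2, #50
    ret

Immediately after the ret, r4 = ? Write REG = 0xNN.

REG = 0x12

prologue: push r2 → mem[0xad]=0xea, sp=0xad
body[0] mov  r1, #0x6b → r1=0x6b
body[1] sub  r5, r4, #8 → r5=0xc8
body[2] sub  r4, r2, r6 → r4=0x36
body[3] mov  r1, r6 → r1=0xb4
body[4] sub  r4, r4, #36 → r4=0x12
body[5] add  r2, r2, #50 → r2=0x1c
epilogue: pop r2=0xea, sp=0xae
r4 is caller-saved → body value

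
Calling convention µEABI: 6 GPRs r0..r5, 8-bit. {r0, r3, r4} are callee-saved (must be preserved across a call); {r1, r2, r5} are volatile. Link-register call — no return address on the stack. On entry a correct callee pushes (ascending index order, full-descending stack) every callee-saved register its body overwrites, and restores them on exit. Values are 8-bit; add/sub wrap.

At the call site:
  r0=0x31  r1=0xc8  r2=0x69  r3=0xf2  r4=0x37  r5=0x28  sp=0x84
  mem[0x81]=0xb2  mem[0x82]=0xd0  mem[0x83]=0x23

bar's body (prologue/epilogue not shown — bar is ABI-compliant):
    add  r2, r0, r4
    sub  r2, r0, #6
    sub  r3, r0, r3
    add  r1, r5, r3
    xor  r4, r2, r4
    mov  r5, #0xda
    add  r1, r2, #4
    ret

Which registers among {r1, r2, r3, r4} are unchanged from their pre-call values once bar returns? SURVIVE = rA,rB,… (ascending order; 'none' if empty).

SURVIVE = r3,r4

prologue: push r3 → mem[0x83]=0xf2, sp=0x83
prologue: push r4 → mem[0x82]=0x37, sp=0x82
body[0] add  r2, r0, r4 → r2=0x68
body[1] sub  r2, r0, #6 → r2=0x2b
body[2] sub  r3, r0, r3 → r3=0x3f
body[3] add  r1, r5, r3 → r1=0x67
body[4] xor  r4, r2, r4 → r4=0x1c
body[5] mov  r5, #0xda → r5=0xda
body[6] add  r1, r2, #4 → r1=0x2f
epilogue: pop r4=0x37, sp=0x83
epilogue: pop r3=0xf2, sp=0x84
r1: caller-saved, written=True
r2: caller-saved, written=True
r3: callee-saved, written=True
r4: callee-saved, written=True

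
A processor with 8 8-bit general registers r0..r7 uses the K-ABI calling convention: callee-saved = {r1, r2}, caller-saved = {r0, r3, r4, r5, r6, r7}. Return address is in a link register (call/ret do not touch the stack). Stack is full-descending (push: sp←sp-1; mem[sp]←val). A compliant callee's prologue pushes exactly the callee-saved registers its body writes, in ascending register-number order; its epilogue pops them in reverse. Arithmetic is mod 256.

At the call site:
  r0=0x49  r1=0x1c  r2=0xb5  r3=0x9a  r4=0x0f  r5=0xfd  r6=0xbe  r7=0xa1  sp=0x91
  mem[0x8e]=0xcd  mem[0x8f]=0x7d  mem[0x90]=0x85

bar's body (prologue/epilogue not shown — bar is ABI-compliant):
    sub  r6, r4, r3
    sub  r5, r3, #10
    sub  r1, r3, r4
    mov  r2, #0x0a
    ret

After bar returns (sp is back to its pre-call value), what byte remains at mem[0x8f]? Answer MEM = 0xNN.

MEM = 0xb5

prologue: push r1 → mem[0x90]=0x1c, sp=0x90
prologue: push r2 → mem[0x8f]=0xb5, sp=0x8f
body[0] sub  r6, r4, r3 → r6=0x75
body[1] sub  r5, r3, #10 → r5=0x90
body[2] sub  r1, r3, r4 → r1=0x8b
body[3] mov  r2, #0x0a → r2=0x0a
epilogue: pop r2=0xb5, sp=0x90
epilogue: pop r1=0x1c, sp=0x91
prologue pushed ['r1', 'r2'] at ['0x90', '0x8f']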